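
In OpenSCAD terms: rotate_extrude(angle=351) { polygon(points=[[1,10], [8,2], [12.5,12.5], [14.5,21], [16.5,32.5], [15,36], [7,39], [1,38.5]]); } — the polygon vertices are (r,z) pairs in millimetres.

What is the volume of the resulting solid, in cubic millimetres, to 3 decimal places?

Volume = 19771.240 mm³

Profile (r,z), 8 vertices: (1,10) (8,2) (12.5,12.5) (14.5,21) (16.5,32.5) (15,36) (7,39) (1,38.5)
edge 0: (1,10)→(8,2)  cross = 1·2 − 8·10 = -78.0000; (r_i+r_j)·cross = 9·-78.0000 = -702.0000
edge 1: (8,2)→(12.5,12.5)  cross = 8·12.5 − 12.5·2 = 75.0000; (r_i+r_j)·cross = 20.5·75.0000 = 1537.5000
edge 2: (12.5,12.5)→(14.5,21)  cross = 12.5·21 − 14.5·12.5 = 81.2500; (r_i+r_j)·cross = 27·81.2500 = 2193.7500
edge 3: (14.5,21)→(16.5,32.5)  cross = 14.5·32.5 − 16.5·21 = 124.7500; (r_i+r_j)·cross = 31·124.7500 = 3867.2500
edge 4: (16.5,32.5)→(15,36)  cross = 16.5·36 − 15·32.5 = 106.5000; (r_i+r_j)·cross = 31.5·106.5000 = 3354.7500
edge 5: (15,36)→(7,39)  cross = 15·39 − 7·36 = 333.0000; (r_i+r_j)·cross = 22·333.0000 = 7326.0000
edge 6: (7,39)→(1,38.5)  cross = 7·38.5 − 1·39 = 230.5000; (r_i+r_j)·cross = 8·230.5000 = 1844.0000
edge 7: (1,38.5)→(1,10)  cross = 1·10 − 1·38.5 = -28.5000; (r_i+r_j)·cross = 2·-28.5000 = -57.0000
Σcross = 844.5000 → A = |Σcross|/2 = 422.2500 mm²
Σ(r_i+r_j)·cross = 19364.2500 → first moment M = |Σ|/6 = 3227.3750
R_c = M/A = 3227.3750/422.2500 = 7.6433 mm
θ = 351° = 6.126106 rad
V = θ·R_c·A = 6.126106·7.6433·422.2500 = 19771.240 mm³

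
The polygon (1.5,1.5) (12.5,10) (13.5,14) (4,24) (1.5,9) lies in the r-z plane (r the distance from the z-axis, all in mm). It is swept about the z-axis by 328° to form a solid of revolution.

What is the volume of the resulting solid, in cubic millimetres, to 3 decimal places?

Profile (r,z), 5 vertices: (1.5,1.5) (12.5,10) (13.5,14) (4,24) (1.5,9)
edge 0: (1.5,1.5)→(12.5,10)  cross = 1.5·10 − 12.5·1.5 = -3.7500; (r_i+r_j)·cross = 14·-3.7500 = -52.5000
edge 1: (12.5,10)→(13.5,14)  cross = 12.5·14 − 13.5·10 = 40.0000; (r_i+r_j)·cross = 26·40.0000 = 1040.0000
edge 2: (13.5,14)→(4,24)  cross = 13.5·24 − 4·14 = 268.0000; (r_i+r_j)·cross = 17.5·268.0000 = 4690.0000
edge 3: (4,24)→(1.5,9)  cross = 4·9 − 1.5·24 = 0.0000; (r_i+r_j)·cross = 5.5·0.0000 = 0.0000
edge 4: (1.5,9)→(1.5,1.5)  cross = 1.5·1.5 − 1.5·9 = -11.2500; (r_i+r_j)·cross = 3·-11.2500 = -33.7500
Σcross = 293.0000 → A = |Σcross|/2 = 146.5000 mm²
Σ(r_i+r_j)·cross = 5643.7500 → first moment M = |Σ|/6 = 940.6250
R_c = M/A = 940.6250/146.5000 = 6.4206 mm
θ = 328° = 5.724680 rad
V = θ·R_c·A = 5.724680·6.4206·146.5000 = 5384.777 mm³

Volume = 5384.777 mm³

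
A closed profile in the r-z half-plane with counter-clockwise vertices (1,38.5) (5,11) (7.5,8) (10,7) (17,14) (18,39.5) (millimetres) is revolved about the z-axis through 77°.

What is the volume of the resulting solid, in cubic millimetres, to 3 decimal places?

Volume = 5726.037 mm³

Profile (r,z), 6 vertices: (1,38.5) (5,11) (7.5,8) (10,7) (17,14) (18,39.5)
edge 0: (1,38.5)→(5,11)  cross = 1·11 − 5·38.5 = -181.5000; (r_i+r_j)·cross = 6·-181.5000 = -1089.0000
edge 1: (5,11)→(7.5,8)  cross = 5·8 − 7.5·11 = -42.5000; (r_i+r_j)·cross = 12.5·-42.5000 = -531.2500
edge 2: (7.5,8)→(10,7)  cross = 7.5·7 − 10·8 = -27.5000; (r_i+r_j)·cross = 17.5·-27.5000 = -481.2500
edge 3: (10,7)→(17,14)  cross = 10·14 − 17·7 = 21.0000; (r_i+r_j)·cross = 27·21.0000 = 567.0000
edge 4: (17,14)→(18,39.5)  cross = 17·39.5 − 18·14 = 419.5000; (r_i+r_j)·cross = 35·419.5000 = 14682.5000
edge 5: (18,39.5)→(1,38.5)  cross = 18·38.5 − 1·39.5 = 653.5000; (r_i+r_j)·cross = 19·653.5000 = 12416.5000
Σcross = 842.5000 → A = |Σcross|/2 = 421.2500 mm²
Σ(r_i+r_j)·cross = 25564.5000 → first moment M = |Σ|/6 = 4260.7500
R_c = M/A = 4260.7500/421.2500 = 10.1145 mm
θ = 77° = 1.343904 rad
V = θ·R_c·A = 1.343904·10.1145·421.2500 = 5726.037 mm³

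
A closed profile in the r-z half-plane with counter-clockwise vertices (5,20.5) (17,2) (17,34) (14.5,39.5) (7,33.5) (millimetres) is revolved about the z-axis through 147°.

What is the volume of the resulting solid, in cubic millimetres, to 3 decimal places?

Volume = 8929.529 mm³

Profile (r,z), 5 vertices: (5,20.5) (17,2) (17,34) (14.5,39.5) (7,33.5)
edge 0: (5,20.5)→(17,2)  cross = 5·2 − 17·20.5 = -338.5000; (r_i+r_j)·cross = 22·-338.5000 = -7447.0000
edge 1: (17,2)→(17,34)  cross = 17·34 − 17·2 = 544.0000; (r_i+r_j)·cross = 34·544.0000 = 18496.0000
edge 2: (17,34)→(14.5,39.5)  cross = 17·39.5 − 14.5·34 = 178.5000; (r_i+r_j)·cross = 31.5·178.5000 = 5622.7500
edge 3: (14.5,39.5)→(7,33.5)  cross = 14.5·33.5 − 7·39.5 = 209.2500; (r_i+r_j)·cross = 21.5·209.2500 = 4498.8750
edge 4: (7,33.5)→(5,20.5)  cross = 7·20.5 − 5·33.5 = -24.0000; (r_i+r_j)·cross = 12·-24.0000 = -288.0000
Σcross = 569.2500 → A = |Σcross|/2 = 284.6250 mm²
Σ(r_i+r_j)·cross = 20882.6250 → first moment M = |Σ|/6 = 3480.4375
R_c = M/A = 3480.4375/284.6250 = 12.2282 mm
θ = 147° = 2.565634 rad
V = θ·R_c·A = 2.565634·12.2282·284.6250 = 8929.529 mm³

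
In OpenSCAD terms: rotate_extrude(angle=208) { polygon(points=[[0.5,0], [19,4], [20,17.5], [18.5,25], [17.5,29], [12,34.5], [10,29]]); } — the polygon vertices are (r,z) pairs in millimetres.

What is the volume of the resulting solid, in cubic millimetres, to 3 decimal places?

Volume = 16756.487 mm³

Profile (r,z), 7 vertices: (0.5,0) (19,4) (20,17.5) (18.5,25) (17.5,29) (12,34.5) (10,29)
edge 0: (0.5,0)→(19,4)  cross = 0.5·4 − 19·0 = 2.0000; (r_i+r_j)·cross = 19.5·2.0000 = 39.0000
edge 1: (19,4)→(20,17.5)  cross = 19·17.5 − 20·4 = 252.5000; (r_i+r_j)·cross = 39·252.5000 = 9847.5000
edge 2: (20,17.5)→(18.5,25)  cross = 20·25 − 18.5·17.5 = 176.2500; (r_i+r_j)·cross = 38.5·176.2500 = 6785.6250
edge 3: (18.5,25)→(17.5,29)  cross = 18.5·29 − 17.5·25 = 99.0000; (r_i+r_j)·cross = 36·99.0000 = 3564.0000
edge 4: (17.5,29)→(12,34.5)  cross = 17.5·34.5 − 12·29 = 255.7500; (r_i+r_j)·cross = 29.5·255.7500 = 7544.6250
edge 5: (12,34.5)→(10,29)  cross = 12·29 − 10·34.5 = 3.0000; (r_i+r_j)·cross = 22·3.0000 = 66.0000
edge 6: (10,29)→(0.5,0)  cross = 10·0 − 0.5·29 = -14.5000; (r_i+r_j)·cross = 10.5·-14.5000 = -152.2500
Σcross = 774.0000 → A = |Σcross|/2 = 387.0000 mm²
Σ(r_i+r_j)·cross = 27694.5000 → first moment M = |Σ|/6 = 4615.7500
R_c = M/A = 4615.7500/387.0000 = 11.9270 mm
θ = 208° = 3.630285 rad
V = θ·R_c·A = 3.630285·11.9270·387.0000 = 16756.487 mm³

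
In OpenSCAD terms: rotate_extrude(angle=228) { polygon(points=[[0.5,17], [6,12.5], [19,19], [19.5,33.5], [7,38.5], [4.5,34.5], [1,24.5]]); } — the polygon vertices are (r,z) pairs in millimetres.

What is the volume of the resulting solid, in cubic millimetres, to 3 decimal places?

Volume = 14206.531 mm³

Profile (r,z), 7 vertices: (0.5,17) (6,12.5) (19,19) (19.5,33.5) (7,38.5) (4.5,34.5) (1,24.5)
edge 0: (0.5,17)→(6,12.5)  cross = 0.5·12.5 − 6·17 = -95.7500; (r_i+r_j)·cross = 6.5·-95.7500 = -622.3750
edge 1: (6,12.5)→(19,19)  cross = 6·19 − 19·12.5 = -123.5000; (r_i+r_j)·cross = 25·-123.5000 = -3087.5000
edge 2: (19,19)→(19.5,33.5)  cross = 19·33.5 − 19.5·19 = 266.0000; (r_i+r_j)·cross = 38.5·266.0000 = 10241.0000
edge 3: (19.5,33.5)→(7,38.5)  cross = 19.5·38.5 − 7·33.5 = 516.2500; (r_i+r_j)·cross = 26.5·516.2500 = 13680.6250
edge 4: (7,38.5)→(4.5,34.5)  cross = 7·34.5 − 4.5·38.5 = 68.2500; (r_i+r_j)·cross = 11.5·68.2500 = 784.8750
edge 5: (4.5,34.5)→(1,24.5)  cross = 4.5·24.5 − 1·34.5 = 75.7500; (r_i+r_j)·cross = 5.5·75.7500 = 416.6250
edge 6: (1,24.5)→(0.5,17)  cross = 1·17 − 0.5·24.5 = 4.7500; (r_i+r_j)·cross = 1.5·4.7500 = 7.1250
Σcross = 711.7500 → A = |Σcross|/2 = 355.8750 mm²
Σ(r_i+r_j)·cross = 21420.3750 → first moment M = |Σ|/6 = 3570.0625
R_c = M/A = 3570.0625/355.8750 = 10.0318 mm
θ = 228° = 3.979351 rad
V = θ·R_c·A = 3.979351·10.0318·355.8750 = 14206.531 mm³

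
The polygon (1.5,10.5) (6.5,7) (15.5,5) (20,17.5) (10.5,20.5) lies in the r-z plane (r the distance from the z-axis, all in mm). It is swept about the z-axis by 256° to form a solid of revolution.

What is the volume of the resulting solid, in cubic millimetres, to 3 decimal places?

Profile (r,z), 5 vertices: (1.5,10.5) (6.5,7) (15.5,5) (20,17.5) (10.5,20.5)
edge 0: (1.5,10.5)→(6.5,7)  cross = 1.5·7 − 6.5·10.5 = -57.7500; (r_i+r_j)·cross = 8·-57.7500 = -462.0000
edge 1: (6.5,7)→(15.5,5)  cross = 6.5·5 − 15.5·7 = -76.0000; (r_i+r_j)·cross = 22·-76.0000 = -1672.0000
edge 2: (15.5,5)→(20,17.5)  cross = 15.5·17.5 − 20·5 = 171.2500; (r_i+r_j)·cross = 35.5·171.2500 = 6079.3750
edge 3: (20,17.5)→(10.5,20.5)  cross = 20·20.5 − 10.5·17.5 = 226.2500; (r_i+r_j)·cross = 30.5·226.2500 = 6900.6250
edge 4: (10.5,20.5)→(1.5,10.5)  cross = 10.5·10.5 − 1.5·20.5 = 79.5000; (r_i+r_j)·cross = 12·79.5000 = 954.0000
Σcross = 343.2500 → A = |Σcross|/2 = 171.6250 mm²
Σ(r_i+r_j)·cross = 11800.0000 → first moment M = |Σ|/6 = 1966.6667
R_c = M/A = 1966.6667/171.6250 = 11.4591 mm
θ = 256° = 4.468043 rad
V = θ·R_c·A = 4.468043·11.4591·171.6250 = 8787.151 mm³

Volume = 8787.151 mm³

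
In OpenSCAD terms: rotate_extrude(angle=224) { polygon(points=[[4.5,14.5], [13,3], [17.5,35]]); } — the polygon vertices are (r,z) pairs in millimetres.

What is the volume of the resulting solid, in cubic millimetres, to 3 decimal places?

Volume = 7383.325 mm³

Profile (r,z), 3 vertices: (4.5,14.5) (13,3) (17.5,35)
edge 0: (4.5,14.5)→(13,3)  cross = 4.5·3 − 13·14.5 = -175.0000; (r_i+r_j)·cross = 17.5·-175.0000 = -3062.5000
edge 1: (13,3)→(17.5,35)  cross = 13·35 − 17.5·3 = 402.5000; (r_i+r_j)·cross = 30.5·402.5000 = 12276.2500
edge 2: (17.5,35)→(4.5,14.5)  cross = 17.5·14.5 − 4.5·35 = 96.2500; (r_i+r_j)·cross = 22·96.2500 = 2117.5000
Σcross = 323.7500 → A = |Σcross|/2 = 161.8750 mm²
Σ(r_i+r_j)·cross = 11331.2500 → first moment M = |Σ|/6 = 1888.5417
R_c = M/A = 1888.5417/161.8750 = 11.6667 mm
θ = 224° = 3.909538 rad
V = θ·R_c·A = 3.909538·11.6667·161.8750 = 7383.325 mm³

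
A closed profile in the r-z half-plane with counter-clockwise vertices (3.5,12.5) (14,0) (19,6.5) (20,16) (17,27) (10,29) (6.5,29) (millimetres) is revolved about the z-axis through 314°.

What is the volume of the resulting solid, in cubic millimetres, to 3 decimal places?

Volume = 22045.328 mm³

Profile (r,z), 7 vertices: (3.5,12.5) (14,0) (19,6.5) (20,16) (17,27) (10,29) (6.5,29)
edge 0: (3.5,12.5)→(14,0)  cross = 3.5·0 − 14·12.5 = -175.0000; (r_i+r_j)·cross = 17.5·-175.0000 = -3062.5000
edge 1: (14,0)→(19,6.5)  cross = 14·6.5 − 19·0 = 91.0000; (r_i+r_j)·cross = 33·91.0000 = 3003.0000
edge 2: (19,6.5)→(20,16)  cross = 19·16 − 20·6.5 = 174.0000; (r_i+r_j)·cross = 39·174.0000 = 6786.0000
edge 3: (20,16)→(17,27)  cross = 20·27 − 17·16 = 268.0000; (r_i+r_j)·cross = 37·268.0000 = 9916.0000
edge 4: (17,27)→(10,29)  cross = 17·29 − 10·27 = 223.0000; (r_i+r_j)·cross = 27·223.0000 = 6021.0000
edge 5: (10,29)→(6.5,29)  cross = 10·29 − 6.5·29 = 101.5000; (r_i+r_j)·cross = 16.5·101.5000 = 1674.7500
edge 6: (6.5,29)→(3.5,12.5)  cross = 6.5·12.5 − 3.5·29 = -20.2500; (r_i+r_j)·cross = 10·-20.2500 = -202.5000
Σcross = 662.2500 → A = |Σcross|/2 = 331.1250 mm²
Σ(r_i+r_j)·cross = 24135.7500 → first moment M = |Σ|/6 = 4022.6250
R_c = M/A = 4022.6250/331.1250 = 12.1484 mm
θ = 314° = 5.480334 rad
V = θ·R_c·A = 5.480334·12.1484·331.1250 = 22045.328 mm³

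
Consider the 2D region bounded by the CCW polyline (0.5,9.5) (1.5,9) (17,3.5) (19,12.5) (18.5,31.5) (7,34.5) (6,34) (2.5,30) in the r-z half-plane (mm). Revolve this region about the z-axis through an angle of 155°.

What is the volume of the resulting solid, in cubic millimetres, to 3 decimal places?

Profile (r,z), 8 vertices: (0.5,9.5) (1.5,9) (17,3.5) (19,12.5) (18.5,31.5) (7,34.5) (6,34) (2.5,30)
edge 0: (0.5,9.5)→(1.5,9)  cross = 0.5·9 − 1.5·9.5 = -9.7500; (r_i+r_j)·cross = 2·-9.7500 = -19.5000
edge 1: (1.5,9)→(17,3.5)  cross = 1.5·3.5 − 17·9 = -147.7500; (r_i+r_j)·cross = 18.5·-147.7500 = -2733.3750
edge 2: (17,3.5)→(19,12.5)  cross = 17·12.5 − 19·3.5 = 146.0000; (r_i+r_j)·cross = 36·146.0000 = 5256.0000
edge 3: (19,12.5)→(18.5,31.5)  cross = 19·31.5 − 18.5·12.5 = 367.2500; (r_i+r_j)·cross = 37.5·367.2500 = 13771.8750
edge 4: (18.5,31.5)→(7,34.5)  cross = 18.5·34.5 − 7·31.5 = 417.7500; (r_i+r_j)·cross = 25.5·417.7500 = 10652.6250
edge 5: (7,34.5)→(6,34)  cross = 7·34 − 6·34.5 = 31.0000; (r_i+r_j)·cross = 13·31.0000 = 403.0000
edge 6: (6,34)→(2.5,30)  cross = 6·30 − 2.5·34 = 95.0000; (r_i+r_j)·cross = 8.5·95.0000 = 807.5000
edge 7: (2.5,30)→(0.5,9.5)  cross = 2.5·9.5 − 0.5·30 = 8.7500; (r_i+r_j)·cross = 3·8.7500 = 26.2500
Σcross = 908.2500 → A = |Σcross|/2 = 454.1250 mm²
Σ(r_i+r_j)·cross = 28164.3750 → first moment M = |Σ|/6 = 4694.0625
R_c = M/A = 4694.0625/454.1250 = 10.3365 mm
θ = 155° = 2.705260 rad
V = θ·R_c·A = 2.705260·10.3365·454.1250 = 12698.661 mm³

Volume = 12698.661 mm³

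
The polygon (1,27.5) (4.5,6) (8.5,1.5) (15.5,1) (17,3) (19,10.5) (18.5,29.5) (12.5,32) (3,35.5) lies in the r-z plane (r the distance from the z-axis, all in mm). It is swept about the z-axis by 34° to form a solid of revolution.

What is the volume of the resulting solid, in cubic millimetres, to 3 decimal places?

Volume = 2965.984 mm³

Profile (r,z), 9 vertices: (1,27.5) (4.5,6) (8.5,1.5) (15.5,1) (17,3) (19,10.5) (18.5,29.5) (12.5,32) (3,35.5)
edge 0: (1,27.5)→(4.5,6)  cross = 1·6 − 4.5·27.5 = -117.7500; (r_i+r_j)·cross = 5.5·-117.7500 = -647.6250
edge 1: (4.5,6)→(8.5,1.5)  cross = 4.5·1.5 − 8.5·6 = -44.2500; (r_i+r_j)·cross = 13·-44.2500 = -575.2500
edge 2: (8.5,1.5)→(15.5,1)  cross = 8.5·1 − 15.5·1.5 = -14.7500; (r_i+r_j)·cross = 24·-14.7500 = -354.0000
edge 3: (15.5,1)→(17,3)  cross = 15.5·3 − 17·1 = 29.5000; (r_i+r_j)·cross = 32.5·29.5000 = 958.7500
edge 4: (17,3)→(19,10.5)  cross = 17·10.5 − 19·3 = 121.5000; (r_i+r_j)·cross = 36·121.5000 = 4374.0000
edge 5: (19,10.5)→(18.5,29.5)  cross = 19·29.5 − 18.5·10.5 = 366.2500; (r_i+r_j)·cross = 37.5·366.2500 = 13734.3750
edge 6: (18.5,29.5)→(12.5,32)  cross = 18.5·32 − 12.5·29.5 = 223.2500; (r_i+r_j)·cross = 31·223.2500 = 6920.7500
edge 7: (12.5,32)→(3,35.5)  cross = 12.5·35.5 − 3·32 = 347.7500; (r_i+r_j)·cross = 15.5·347.7500 = 5390.1250
edge 8: (3,35.5)→(1,27.5)  cross = 3·27.5 − 1·35.5 = 47.0000; (r_i+r_j)·cross = 4·47.0000 = 188.0000
Σcross = 958.5000 → A = |Σcross|/2 = 479.2500 mm²
Σ(r_i+r_j)·cross = 29989.1250 → first moment M = |Σ|/6 = 4998.1875
R_c = M/A = 4998.1875/479.2500 = 10.4292 mm
θ = 34° = 0.593412 rad
V = θ·R_c·A = 0.593412·10.4292·479.2500 = 2965.984 mm³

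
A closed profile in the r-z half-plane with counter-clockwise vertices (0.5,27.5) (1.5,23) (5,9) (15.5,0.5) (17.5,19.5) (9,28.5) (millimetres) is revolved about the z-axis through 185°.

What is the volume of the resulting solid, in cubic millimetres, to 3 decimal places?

Profile (r,z), 6 vertices: (0.5,27.5) (1.5,23) (5,9) (15.5,0.5) (17.5,19.5) (9,28.5)
edge 0: (0.5,27.5)→(1.5,23)  cross = 0.5·23 − 1.5·27.5 = -29.7500; (r_i+r_j)·cross = 2·-29.7500 = -59.5000
edge 1: (1.5,23)→(5,9)  cross = 1.5·9 − 5·23 = -101.5000; (r_i+r_j)·cross = 6.5·-101.5000 = -659.7500
edge 2: (5,9)→(15.5,0.5)  cross = 5·0.5 − 15.5·9 = -137.0000; (r_i+r_j)·cross = 20.5·-137.0000 = -2808.5000
edge 3: (15.5,0.5)→(17.5,19.5)  cross = 15.5·19.5 − 17.5·0.5 = 293.5000; (r_i+r_j)·cross = 33·293.5000 = 9685.5000
edge 4: (17.5,19.5)→(9,28.5)  cross = 17.5·28.5 − 9·19.5 = 323.2500; (r_i+r_j)·cross = 26.5·323.2500 = 8566.1250
edge 5: (9,28.5)→(0.5,27.5)  cross = 9·27.5 − 0.5·28.5 = 233.2500; (r_i+r_j)·cross = 9.5·233.2500 = 2215.8750
Σcross = 581.7500 → A = |Σcross|/2 = 290.8750 mm²
Σ(r_i+r_j)·cross = 16939.7500 → first moment M = |Σ|/6 = 2823.2917
R_c = M/A = 2823.2917/290.8750 = 9.7062 mm
θ = 185° = 3.228859 rad
V = θ·R_c·A = 3.228859·9.7062·290.8750 = 9116.011 mm³

Volume = 9116.011 mm³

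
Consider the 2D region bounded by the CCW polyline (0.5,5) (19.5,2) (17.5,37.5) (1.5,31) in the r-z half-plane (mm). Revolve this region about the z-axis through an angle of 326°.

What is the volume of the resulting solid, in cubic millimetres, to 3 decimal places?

Profile (r,z), 4 vertices: (0.5,5) (19.5,2) (17.5,37.5) (1.5,31)
edge 0: (0.5,5)→(19.5,2)  cross = 0.5·2 − 19.5·5 = -96.5000; (r_i+r_j)·cross = 20·-96.5000 = -1930.0000
edge 1: (19.5,2)→(17.5,37.5)  cross = 19.5·37.5 − 17.5·2 = 696.2500; (r_i+r_j)·cross = 37·696.2500 = 25761.2500
edge 2: (17.5,37.5)→(1.5,31)  cross = 17.5·31 − 1.5·37.5 = 486.2500; (r_i+r_j)·cross = 19·486.2500 = 9238.7500
edge 3: (1.5,31)→(0.5,5)  cross = 1.5·5 − 0.5·31 = -8.0000; (r_i+r_j)·cross = 2·-8.0000 = -16.0000
Σcross = 1078.0000 → A = |Σcross|/2 = 539.0000 mm²
Σ(r_i+r_j)·cross = 33054.0000 → first moment M = |Σ|/6 = 5509.0000
R_c = M/A = 5509.0000/539.0000 = 10.2208 mm
θ = 326° = 5.689773 rad
V = θ·R_c·A = 5.689773·10.2208·539.0000 = 31344.961 mm³

Volume = 31344.961 mm³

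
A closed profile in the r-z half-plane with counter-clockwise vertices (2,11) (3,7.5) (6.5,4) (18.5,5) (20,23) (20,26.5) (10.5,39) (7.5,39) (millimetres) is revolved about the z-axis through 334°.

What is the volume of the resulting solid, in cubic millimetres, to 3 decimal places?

Volume = 30417.079 mm³

Profile (r,z), 8 vertices: (2,11) (3,7.5) (6.5,4) (18.5,5) (20,23) (20,26.5) (10.5,39) (7.5,39)
edge 0: (2,11)→(3,7.5)  cross = 2·7.5 − 3·11 = -18.0000; (r_i+r_j)·cross = 5·-18.0000 = -90.0000
edge 1: (3,7.5)→(6.5,4)  cross = 3·4 − 6.5·7.5 = -36.7500; (r_i+r_j)·cross = 9.5·-36.7500 = -349.1250
edge 2: (6.5,4)→(18.5,5)  cross = 6.5·5 − 18.5·4 = -41.5000; (r_i+r_j)·cross = 25·-41.5000 = -1037.5000
edge 3: (18.5,5)→(20,23)  cross = 18.5·23 − 20·5 = 325.5000; (r_i+r_j)·cross = 38.5·325.5000 = 12531.7500
edge 4: (20,23)→(20,26.5)  cross = 20·26.5 − 20·23 = 70.0000; (r_i+r_j)·cross = 40·70.0000 = 2800.0000
edge 5: (20,26.5)→(10.5,39)  cross = 20·39 − 10.5·26.5 = 501.7500; (r_i+r_j)·cross = 30.5·501.7500 = 15303.3750
edge 6: (10.5,39)→(7.5,39)  cross = 10.5·39 − 7.5·39 = 117.0000; (r_i+r_j)·cross = 18·117.0000 = 2106.0000
edge 7: (7.5,39)→(2,11)  cross = 7.5·11 − 2·39 = 4.5000; (r_i+r_j)·cross = 9.5·4.5000 = 42.7500
Σcross = 922.5000 → A = |Σcross|/2 = 461.2500 mm²
Σ(r_i+r_j)·cross = 31307.2500 → first moment M = |Σ|/6 = 5217.8750
R_c = M/A = 5217.8750/461.2500 = 11.3125 mm
θ = 334° = 5.829400 rad
V = θ·R_c·A = 5.829400·11.3125·461.2500 = 30417.079 mm³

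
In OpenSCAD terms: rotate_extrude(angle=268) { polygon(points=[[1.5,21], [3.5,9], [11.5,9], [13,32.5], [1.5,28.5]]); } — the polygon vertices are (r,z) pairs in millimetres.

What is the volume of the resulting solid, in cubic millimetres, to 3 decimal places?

Volume = 7438.756 mm³

Profile (r,z), 5 vertices: (1.5,21) (3.5,9) (11.5,9) (13,32.5) (1.5,28.5)
edge 0: (1.5,21)→(3.5,9)  cross = 1.5·9 − 3.5·21 = -60.0000; (r_i+r_j)·cross = 5·-60.0000 = -300.0000
edge 1: (3.5,9)→(11.5,9)  cross = 3.5·9 − 11.5·9 = -72.0000; (r_i+r_j)·cross = 15·-72.0000 = -1080.0000
edge 2: (11.5,9)→(13,32.5)  cross = 11.5·32.5 − 13·9 = 256.7500; (r_i+r_j)·cross = 24.5·256.7500 = 6290.3750
edge 3: (13,32.5)→(1.5,28.5)  cross = 13·28.5 − 1.5·32.5 = 321.7500; (r_i+r_j)·cross = 14.5·321.7500 = 4665.3750
edge 4: (1.5,28.5)→(1.5,21)  cross = 1.5·21 − 1.5·28.5 = -11.2500; (r_i+r_j)·cross = 3·-11.2500 = -33.7500
Σcross = 435.2500 → A = |Σcross|/2 = 217.6250 mm²
Σ(r_i+r_j)·cross = 9542.0000 → first moment M = |Σ|/6 = 1590.3333
R_c = M/A = 1590.3333/217.6250 = 7.3077 mm
θ = 268° = 4.677482 rad
V = θ·R_c·A = 4.677482·7.3077·217.6250 = 7438.756 mm³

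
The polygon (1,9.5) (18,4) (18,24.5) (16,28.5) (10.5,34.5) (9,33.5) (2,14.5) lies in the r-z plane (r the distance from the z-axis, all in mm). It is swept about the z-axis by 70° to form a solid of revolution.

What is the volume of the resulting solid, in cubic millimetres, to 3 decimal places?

Profile (r,z), 7 vertices: (1,9.5) (18,4) (18,24.5) (16,28.5) (10.5,34.5) (9,33.5) (2,14.5)
edge 0: (1,9.5)→(18,4)  cross = 1·4 − 18·9.5 = -167.0000; (r_i+r_j)·cross = 19·-167.0000 = -3173.0000
edge 1: (18,4)→(18,24.5)  cross = 18·24.5 − 18·4 = 369.0000; (r_i+r_j)·cross = 36·369.0000 = 13284.0000
edge 2: (18,24.5)→(16,28.5)  cross = 18·28.5 − 16·24.5 = 121.0000; (r_i+r_j)·cross = 34·121.0000 = 4114.0000
edge 3: (16,28.5)→(10.5,34.5)  cross = 16·34.5 − 10.5·28.5 = 252.7500; (r_i+r_j)·cross = 26.5·252.7500 = 6697.8750
edge 4: (10.5,34.5)→(9,33.5)  cross = 10.5·33.5 − 9·34.5 = 41.2500; (r_i+r_j)·cross = 19.5·41.2500 = 804.3750
edge 5: (9,33.5)→(2,14.5)  cross = 9·14.5 − 2·33.5 = 63.5000; (r_i+r_j)·cross = 11·63.5000 = 698.5000
edge 6: (2,14.5)→(1,9.5)  cross = 2·9.5 − 1·14.5 = 4.5000; (r_i+r_j)·cross = 3·4.5000 = 13.5000
Σcross = 685.0000 → A = |Σcross|/2 = 342.5000 mm²
Σ(r_i+r_j)·cross = 22439.2500 → first moment M = |Σ|/6 = 3739.8750
R_c = M/A = 3739.8750/342.5000 = 10.9193 mm
θ = 70° = 1.221730 rad
V = θ·R_c·A = 1.221730·10.9193·342.5000 = 4569.119 mm³

Volume = 4569.119 mm³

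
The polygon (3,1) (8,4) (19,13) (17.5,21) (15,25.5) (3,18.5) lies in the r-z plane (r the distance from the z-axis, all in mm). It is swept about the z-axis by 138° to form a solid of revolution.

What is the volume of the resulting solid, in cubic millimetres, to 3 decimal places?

Volume = 5872.206 mm³

Profile (r,z), 6 vertices: (3,1) (8,4) (19,13) (17.5,21) (15,25.5) (3,18.5)
edge 0: (3,1)→(8,4)  cross = 3·4 − 8·1 = 4.0000; (r_i+r_j)·cross = 11·4.0000 = 44.0000
edge 1: (8,4)→(19,13)  cross = 8·13 − 19·4 = 28.0000; (r_i+r_j)·cross = 27·28.0000 = 756.0000
edge 2: (19,13)→(17.5,21)  cross = 19·21 − 17.5·13 = 171.5000; (r_i+r_j)·cross = 36.5·171.5000 = 6259.7500
edge 3: (17.5,21)→(15,25.5)  cross = 17.5·25.5 − 15·21 = 131.2500; (r_i+r_j)·cross = 32.5·131.2500 = 4265.6250
edge 4: (15,25.5)→(3,18.5)  cross = 15·18.5 − 3·25.5 = 201.0000; (r_i+r_j)·cross = 18·201.0000 = 3618.0000
edge 5: (3,18.5)→(3,1)  cross = 3·1 − 3·18.5 = -52.5000; (r_i+r_j)·cross = 6·-52.5000 = -315.0000
Σcross = 483.2500 → A = |Σcross|/2 = 241.6250 mm²
Σ(r_i+r_j)·cross = 14628.3750 → first moment M = |Σ|/6 = 2438.0625
R_c = M/A = 2438.0625/241.6250 = 10.0903 mm
θ = 138° = 2.408554 rad
V = θ·R_c·A = 2.408554·10.0903·241.6250 = 5872.206 mm³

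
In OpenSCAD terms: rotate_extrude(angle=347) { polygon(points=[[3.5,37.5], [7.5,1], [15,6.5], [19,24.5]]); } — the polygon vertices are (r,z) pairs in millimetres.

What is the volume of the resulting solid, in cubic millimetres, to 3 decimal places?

Profile (r,z), 4 vertices: (3.5,37.5) (7.5,1) (15,6.5) (19,24.5)
edge 0: (3.5,37.5)→(7.5,1)  cross = 3.5·1 − 7.5·37.5 = -277.7500; (r_i+r_j)·cross = 11·-277.7500 = -3055.2500
edge 1: (7.5,1)→(15,6.5)  cross = 7.5·6.5 − 15·1 = 33.7500; (r_i+r_j)·cross = 22.5·33.7500 = 759.3750
edge 2: (15,6.5)→(19,24.5)  cross = 15·24.5 − 19·6.5 = 244.0000; (r_i+r_j)·cross = 34·244.0000 = 8296.0000
edge 3: (19,24.5)→(3.5,37.5)  cross = 19·37.5 − 3.5·24.5 = 626.7500; (r_i+r_j)·cross = 22.5·626.7500 = 14101.8750
Σcross = 626.7500 → A = |Σcross|/2 = 313.3750 mm²
Σ(r_i+r_j)·cross = 20102.0000 → first moment M = |Σ|/6 = 3350.3333
R_c = M/A = 3350.3333/313.3750 = 10.6911 mm
θ = 347° = 6.056293 rad
V = θ·R_c·A = 6.056293·10.6911·313.3750 = 20290.599 mm³

Volume = 20290.599 mm³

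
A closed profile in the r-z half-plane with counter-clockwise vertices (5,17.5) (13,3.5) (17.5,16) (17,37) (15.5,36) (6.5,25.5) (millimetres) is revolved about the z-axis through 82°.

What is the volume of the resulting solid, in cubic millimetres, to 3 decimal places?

Volume = 4362.981 mm³

Profile (r,z), 6 vertices: (5,17.5) (13,3.5) (17.5,16) (17,37) (15.5,36) (6.5,25.5)
edge 0: (5,17.5)→(13,3.5)  cross = 5·3.5 − 13·17.5 = -210.0000; (r_i+r_j)·cross = 18·-210.0000 = -3780.0000
edge 1: (13,3.5)→(17.5,16)  cross = 13·16 − 17.5·3.5 = 146.7500; (r_i+r_j)·cross = 30.5·146.7500 = 4475.8750
edge 2: (17.5,16)→(17,37)  cross = 17.5·37 − 17·16 = 375.5000; (r_i+r_j)·cross = 34.5·375.5000 = 12954.7500
edge 3: (17,37)→(15.5,36)  cross = 17·36 − 15.5·37 = 38.5000; (r_i+r_j)·cross = 32.5·38.5000 = 1251.2500
edge 4: (15.5,36)→(6.5,25.5)  cross = 15.5·25.5 − 6.5·36 = 161.2500; (r_i+r_j)·cross = 22·161.2500 = 3547.5000
edge 5: (6.5,25.5)→(5,17.5)  cross = 6.5·17.5 − 5·25.5 = -13.7500; (r_i+r_j)·cross = 11.5·-13.7500 = -158.1250
Σcross = 498.2500 → A = |Σcross|/2 = 249.1250 mm²
Σ(r_i+r_j)·cross = 18291.2500 → first moment M = |Σ|/6 = 3048.5417
R_c = M/A = 3048.5417/249.1250 = 12.2370 mm
θ = 82° = 1.431170 rad
V = θ·R_c·A = 1.431170·12.2370·249.1250 = 4362.981 mm³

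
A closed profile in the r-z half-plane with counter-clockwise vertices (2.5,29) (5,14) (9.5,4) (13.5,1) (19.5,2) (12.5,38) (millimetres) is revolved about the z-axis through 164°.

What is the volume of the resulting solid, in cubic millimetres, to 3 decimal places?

Volume = 11299.087 mm³

Profile (r,z), 6 vertices: (2.5,29) (5,14) (9.5,4) (13.5,1) (19.5,2) (12.5,38)
edge 0: (2.5,29)→(5,14)  cross = 2.5·14 − 5·29 = -110.0000; (r_i+r_j)·cross = 7.5·-110.0000 = -825.0000
edge 1: (5,14)→(9.5,4)  cross = 5·4 − 9.5·14 = -113.0000; (r_i+r_j)·cross = 14.5·-113.0000 = -1638.5000
edge 2: (9.5,4)→(13.5,1)  cross = 9.5·1 − 13.5·4 = -44.5000; (r_i+r_j)·cross = 23·-44.5000 = -1023.5000
edge 3: (13.5,1)→(19.5,2)  cross = 13.5·2 − 19.5·1 = 7.5000; (r_i+r_j)·cross = 33·7.5000 = 247.5000
edge 4: (19.5,2)→(12.5,38)  cross = 19.5·38 − 12.5·2 = 716.0000; (r_i+r_j)·cross = 32·716.0000 = 22912.0000
edge 5: (12.5,38)→(2.5,29)  cross = 12.5·29 − 2.5·38 = 267.5000; (r_i+r_j)·cross = 15·267.5000 = 4012.5000
Σcross = 723.5000 → A = |Σcross|/2 = 361.7500 mm²
Σ(r_i+r_j)·cross = 23685.0000 → first moment M = |Σ|/6 = 3947.5000
R_c = M/A = 3947.5000/361.7500 = 10.9122 mm
θ = 164° = 2.862340 rad
V = θ·R_c·A = 2.862340·10.9122·361.7500 = 11299.087 mm³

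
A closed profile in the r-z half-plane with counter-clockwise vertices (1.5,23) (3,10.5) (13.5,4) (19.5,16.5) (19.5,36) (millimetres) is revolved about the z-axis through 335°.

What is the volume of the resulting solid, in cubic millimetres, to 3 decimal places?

Profile (r,z), 5 vertices: (1.5,23) (3,10.5) (13.5,4) (19.5,16.5) (19.5,36)
edge 0: (1.5,23)→(3,10.5)  cross = 1.5·10.5 − 3·23 = -53.2500; (r_i+r_j)·cross = 4.5·-53.2500 = -239.6250
edge 1: (3,10.5)→(13.5,4)  cross = 3·4 − 13.5·10.5 = -129.7500; (r_i+r_j)·cross = 16.5·-129.7500 = -2140.8750
edge 2: (13.5,4)→(19.5,16.5)  cross = 13.5·16.5 − 19.5·4 = 144.7500; (r_i+r_j)·cross = 33·144.7500 = 4776.7500
edge 3: (19.5,16.5)→(19.5,36)  cross = 19.5·36 − 19.5·16.5 = 380.2500; (r_i+r_j)·cross = 39·380.2500 = 14829.7500
edge 4: (19.5,36)→(1.5,23)  cross = 19.5·23 − 1.5·36 = 394.5000; (r_i+r_j)·cross = 21·394.5000 = 8284.5000
Σcross = 736.5000 → A = |Σcross|/2 = 368.2500 mm²
Σ(r_i+r_j)·cross = 25510.5000 → first moment M = |Σ|/6 = 4251.7500
R_c = M/A = 4251.7500/368.2500 = 11.5458 mm
θ = 335° = 5.846853 rad
V = θ·R_c·A = 5.846853·11.5458·368.2500 = 24859.357 mm³

Volume = 24859.357 mm³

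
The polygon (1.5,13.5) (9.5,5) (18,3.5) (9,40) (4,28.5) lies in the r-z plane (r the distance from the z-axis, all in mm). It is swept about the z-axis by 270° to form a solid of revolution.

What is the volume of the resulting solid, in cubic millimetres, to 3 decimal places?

Profile (r,z), 5 vertices: (1.5,13.5) (9.5,5) (18,3.5) (9,40) (4,28.5)
edge 0: (1.5,13.5)→(9.5,5)  cross = 1.5·5 − 9.5·13.5 = -120.7500; (r_i+r_j)·cross = 11·-120.7500 = -1328.2500
edge 1: (9.5,5)→(18,3.5)  cross = 9.5·3.5 − 18·5 = -56.7500; (r_i+r_j)·cross = 27.5·-56.7500 = -1560.6250
edge 2: (18,3.5)→(9,40)  cross = 18·40 − 9·3.5 = 688.5000; (r_i+r_j)·cross = 27·688.5000 = 18589.5000
edge 3: (9,40)→(4,28.5)  cross = 9·28.5 − 4·40 = 96.5000; (r_i+r_j)·cross = 13·96.5000 = 1254.5000
edge 4: (4,28.5)→(1.5,13.5)  cross = 4·13.5 − 1.5·28.5 = 11.2500; (r_i+r_j)·cross = 5.5·11.2500 = 61.8750
Σcross = 618.7500 → A = |Σcross|/2 = 309.3750 mm²
Σ(r_i+r_j)·cross = 17017.0000 → first moment M = |Σ|/6 = 2836.1667
R_c = M/A = 2836.1667/309.3750 = 9.1674 mm
θ = 270° = 4.712389 rad
V = θ·R_c·A = 4.712389·9.1674·309.3750 = 13365.121 mm³

Volume = 13365.121 mm³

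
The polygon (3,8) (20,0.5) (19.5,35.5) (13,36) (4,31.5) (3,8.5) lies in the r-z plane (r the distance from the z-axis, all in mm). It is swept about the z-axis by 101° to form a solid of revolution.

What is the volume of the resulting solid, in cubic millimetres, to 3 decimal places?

Profile (r,z), 6 vertices: (3,8) (20,0.5) (19.5,35.5) (13,36) (4,31.5) (3,8.5)
edge 0: (3,8)→(20,0.5)  cross = 3·0.5 − 20·8 = -158.5000; (r_i+r_j)·cross = 23·-158.5000 = -3645.5000
edge 1: (20,0.5)→(19.5,35.5)  cross = 20·35.5 − 19.5·0.5 = 700.2500; (r_i+r_j)·cross = 39.5·700.2500 = 27659.8750
edge 2: (19.5,35.5)→(13,36)  cross = 19.5·36 − 13·35.5 = 240.5000; (r_i+r_j)·cross = 32.5·240.5000 = 7816.2500
edge 3: (13,36)→(4,31.5)  cross = 13·31.5 − 4·36 = 265.5000; (r_i+r_j)·cross = 17·265.5000 = 4513.5000
edge 4: (4,31.5)→(3,8.5)  cross = 4·8.5 − 3·31.5 = -60.5000; (r_i+r_j)·cross = 7·-60.5000 = -423.5000
edge 5: (3,8.5)→(3,8)  cross = 3·8 − 3·8.5 = -1.5000; (r_i+r_j)·cross = 6·-1.5000 = -9.0000
Σcross = 985.7500 → A = |Σcross|/2 = 492.8750 mm²
Σ(r_i+r_j)·cross = 35911.6250 → first moment M = |Σ|/6 = 5985.2708
R_c = M/A = 5985.2708/492.8750 = 12.1436 mm
θ = 101° = 1.762783 rad
V = θ·R_c·A = 1.762783·12.1436·492.8750 = 10550.731 mm³

Volume = 10550.731 mm³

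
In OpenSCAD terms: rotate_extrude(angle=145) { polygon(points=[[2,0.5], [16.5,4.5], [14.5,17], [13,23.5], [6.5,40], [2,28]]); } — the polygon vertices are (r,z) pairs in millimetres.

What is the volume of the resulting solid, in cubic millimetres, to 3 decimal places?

Volume = 7502.816 mm³

Profile (r,z), 6 vertices: (2,0.5) (16.5,4.5) (14.5,17) (13,23.5) (6.5,40) (2,28)
edge 0: (2,0.5)→(16.5,4.5)  cross = 2·4.5 − 16.5·0.5 = 0.7500; (r_i+r_j)·cross = 18.5·0.7500 = 13.8750
edge 1: (16.5,4.5)→(14.5,17)  cross = 16.5·17 − 14.5·4.5 = 215.2500; (r_i+r_j)·cross = 31·215.2500 = 6672.7500
edge 2: (14.5,17)→(13,23.5)  cross = 14.5·23.5 − 13·17 = 119.7500; (r_i+r_j)·cross = 27.5·119.7500 = 3293.1250
edge 3: (13,23.5)→(6.5,40)  cross = 13·40 − 6.5·23.5 = 367.2500; (r_i+r_j)·cross = 19.5·367.2500 = 7161.3750
edge 4: (6.5,40)→(2,28)  cross = 6.5·28 − 2·40 = 102.0000; (r_i+r_j)·cross = 8.5·102.0000 = 867.0000
edge 5: (2,28)→(2,0.5)  cross = 2·0.5 − 2·28 = -55.0000; (r_i+r_j)·cross = 4·-55.0000 = -220.0000
Σcross = 750.0000 → A = |Σcross|/2 = 375.0000 mm²
Σ(r_i+r_j)·cross = 17788.1250 → first moment M = |Σ|/6 = 2964.6875
R_c = M/A = 2964.6875/375.0000 = 7.9058 mm
θ = 145° = 2.530727 rad
V = θ·R_c·A = 2.530727·7.9058·375.0000 = 7502.816 mm³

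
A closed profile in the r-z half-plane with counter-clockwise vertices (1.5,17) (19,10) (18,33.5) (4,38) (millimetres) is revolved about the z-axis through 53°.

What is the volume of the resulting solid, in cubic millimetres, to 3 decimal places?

Volume = 3505.380 mm³

Profile (r,z), 4 vertices: (1.5,17) (19,10) (18,33.5) (4,38)
edge 0: (1.5,17)→(19,10)  cross = 1.5·10 − 19·17 = -308.0000; (r_i+r_j)·cross = 20.5·-308.0000 = -6314.0000
edge 1: (19,10)→(18,33.5)  cross = 19·33.5 − 18·10 = 456.5000; (r_i+r_j)·cross = 37·456.5000 = 16890.5000
edge 2: (18,33.5)→(4,38)  cross = 18·38 − 4·33.5 = 550.0000; (r_i+r_j)·cross = 22·550.0000 = 12100.0000
edge 3: (4,38)→(1.5,17)  cross = 4·17 − 1.5·38 = 11.0000; (r_i+r_j)·cross = 5.5·11.0000 = 60.5000
Σcross = 709.5000 → A = |Σcross|/2 = 354.7500 mm²
Σ(r_i+r_j)·cross = 22737.0000 → first moment M = |Σ|/6 = 3789.5000
R_c = M/A = 3789.5000/354.7500 = 10.6822 mm
θ = 53° = 0.925025 rad
V = θ·R_c·A = 0.925025·10.6822·354.7500 = 3505.380 mm³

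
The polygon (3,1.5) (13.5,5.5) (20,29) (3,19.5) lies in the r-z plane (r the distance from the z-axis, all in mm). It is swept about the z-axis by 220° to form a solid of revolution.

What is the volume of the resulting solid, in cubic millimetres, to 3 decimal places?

Volume = 10247.824 mm³

Profile (r,z), 4 vertices: (3,1.5) (13.5,5.5) (20,29) (3,19.5)
edge 0: (3,1.5)→(13.5,5.5)  cross = 3·5.5 − 13.5·1.5 = -3.7500; (r_i+r_j)·cross = 16.5·-3.7500 = -61.8750
edge 1: (13.5,5.5)→(20,29)  cross = 13.5·29 − 20·5.5 = 281.5000; (r_i+r_j)·cross = 33.5·281.5000 = 9430.2500
edge 2: (20,29)→(3,19.5)  cross = 20·19.5 − 3·29 = 303.0000; (r_i+r_j)·cross = 23·303.0000 = 6969.0000
edge 3: (3,19.5)→(3,1.5)  cross = 3·1.5 − 3·19.5 = -54.0000; (r_i+r_j)·cross = 6·-54.0000 = -324.0000
Σcross = 526.7500 → A = |Σcross|/2 = 263.3750 mm²
Σ(r_i+r_j)·cross = 16013.3750 → first moment M = |Σ|/6 = 2668.8958
R_c = M/A = 2668.8958/263.3750 = 10.1334 mm
θ = 220° = 3.839724 rad
V = θ·R_c·A = 3.839724·10.1334·263.3750 = 10247.824 mm³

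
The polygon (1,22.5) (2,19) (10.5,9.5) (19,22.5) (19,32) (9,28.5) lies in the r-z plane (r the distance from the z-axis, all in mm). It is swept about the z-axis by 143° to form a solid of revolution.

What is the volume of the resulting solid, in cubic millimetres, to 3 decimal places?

Volume = 6242.620 mm³

Profile (r,z), 6 vertices: (1,22.5) (2,19) (10.5,9.5) (19,22.5) (19,32) (9,28.5)
edge 0: (1,22.5)→(2,19)  cross = 1·19 − 2·22.5 = -26.0000; (r_i+r_j)·cross = 3·-26.0000 = -78.0000
edge 1: (2,19)→(10.5,9.5)  cross = 2·9.5 − 10.5·19 = -180.5000; (r_i+r_j)·cross = 12.5·-180.5000 = -2256.2500
edge 2: (10.5,9.5)→(19,22.5)  cross = 10.5·22.5 − 19·9.5 = 55.7500; (r_i+r_j)·cross = 29.5·55.7500 = 1644.6250
edge 3: (19,22.5)→(19,32)  cross = 19·32 − 19·22.5 = 180.5000; (r_i+r_j)·cross = 38·180.5000 = 6859.0000
edge 4: (19,32)→(9,28.5)  cross = 19·28.5 − 9·32 = 253.5000; (r_i+r_j)·cross = 28·253.5000 = 7098.0000
edge 5: (9,28.5)→(1,22.5)  cross = 9·22.5 − 1·28.5 = 174.0000; (r_i+r_j)·cross = 10·174.0000 = 1740.0000
Σcross = 457.2500 → A = |Σcross|/2 = 228.6250 mm²
Σ(r_i+r_j)·cross = 15007.3750 → first moment M = |Σ|/6 = 2501.2292
R_c = M/A = 2501.2292/228.6250 = 10.9403 mm
θ = 143° = 2.495821 rad
V = θ·R_c·A = 2.495821·10.9403·228.6250 = 6242.620 mm³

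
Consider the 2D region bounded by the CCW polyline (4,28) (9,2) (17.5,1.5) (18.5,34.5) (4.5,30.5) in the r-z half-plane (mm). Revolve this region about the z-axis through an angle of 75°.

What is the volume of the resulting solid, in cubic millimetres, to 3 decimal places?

Profile (r,z), 5 vertices: (4,28) (9,2) (17.5,1.5) (18.5,34.5) (4.5,30.5)
edge 0: (4,28)→(9,2)  cross = 4·2 − 9·28 = -244.0000; (r_i+r_j)·cross = 13·-244.0000 = -3172.0000
edge 1: (9,2)→(17.5,1.5)  cross = 9·1.5 − 17.5·2 = -21.5000; (r_i+r_j)·cross = 26.5·-21.5000 = -569.7500
edge 2: (17.5,1.5)→(18.5,34.5)  cross = 17.5·34.5 − 18.5·1.5 = 576.0000; (r_i+r_j)·cross = 36·576.0000 = 20736.0000
edge 3: (18.5,34.5)→(4.5,30.5)  cross = 18.5·30.5 − 4.5·34.5 = 409.0000; (r_i+r_j)·cross = 23·409.0000 = 9407.0000
edge 4: (4.5,30.5)→(4,28)  cross = 4.5·28 − 4·30.5 = 4.0000; (r_i+r_j)·cross = 8.5·4.0000 = 34.0000
Σcross = 723.5000 → A = |Σcross|/2 = 361.7500 mm²
Σ(r_i+r_j)·cross = 26435.2500 → first moment M = |Σ|/6 = 4405.8750
R_c = M/A = 4405.8750/361.7500 = 12.1793 mm
θ = 75° = 1.308997 rad
V = θ·R_c·A = 1.308997·12.1793·361.7500 = 5767.277 mm³

Volume = 5767.277 mm³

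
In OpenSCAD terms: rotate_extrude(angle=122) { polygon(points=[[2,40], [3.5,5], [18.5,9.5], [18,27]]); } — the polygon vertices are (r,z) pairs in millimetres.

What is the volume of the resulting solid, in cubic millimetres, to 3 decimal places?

Volume = 8265.860 mm³

Profile (r,z), 4 vertices: (2,40) (3.5,5) (18.5,9.5) (18,27)
edge 0: (2,40)→(3.5,5)  cross = 2·5 − 3.5·40 = -130.0000; (r_i+r_j)·cross = 5.5·-130.0000 = -715.0000
edge 1: (3.5,5)→(18.5,9.5)  cross = 3.5·9.5 − 18.5·5 = -59.2500; (r_i+r_j)·cross = 22·-59.2500 = -1303.5000
edge 2: (18.5,9.5)→(18,27)  cross = 18.5·27 − 18·9.5 = 328.5000; (r_i+r_j)·cross = 36.5·328.5000 = 11990.2500
edge 3: (18,27)→(2,40)  cross = 18·40 − 2·27 = 666.0000; (r_i+r_j)·cross = 20·666.0000 = 13320.0000
Σcross = 805.2500 → A = |Σcross|/2 = 402.6250 mm²
Σ(r_i+r_j)·cross = 23291.7500 → first moment M = |Σ|/6 = 3881.9583
R_c = M/A = 3881.9583/402.6250 = 9.6416 mm
θ = 122° = 2.129302 rad
V = θ·R_c·A = 2.129302·9.6416·402.6250 = 8265.860 mm³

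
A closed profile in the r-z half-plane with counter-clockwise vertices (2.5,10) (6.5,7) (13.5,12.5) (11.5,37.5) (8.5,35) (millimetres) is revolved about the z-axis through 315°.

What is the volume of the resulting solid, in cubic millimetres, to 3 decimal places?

Profile (r,z), 5 vertices: (2.5,10) (6.5,7) (13.5,12.5) (11.5,37.5) (8.5,35)
edge 0: (2.5,10)→(6.5,7)  cross = 2.5·7 − 6.5·10 = -47.5000; (r_i+r_j)·cross = 9·-47.5000 = -427.5000
edge 1: (6.5,7)→(13.5,12.5)  cross = 6.5·12.5 − 13.5·7 = -13.2500; (r_i+r_j)·cross = 20·-13.2500 = -265.0000
edge 2: (13.5,12.5)→(11.5,37.5)  cross = 13.5·37.5 − 11.5·12.5 = 362.5000; (r_i+r_j)·cross = 25·362.5000 = 9062.5000
edge 3: (11.5,37.5)→(8.5,35)  cross = 11.5·35 − 8.5·37.5 = 83.7500; (r_i+r_j)·cross = 20·83.7500 = 1675.0000
edge 4: (8.5,35)→(2.5,10)  cross = 8.5·10 − 2.5·35 = -2.5000; (r_i+r_j)·cross = 11·-2.5000 = -27.5000
Σcross = 383.0000 → A = |Σcross|/2 = 191.5000 mm²
Σ(r_i+r_j)·cross = 10017.5000 → first moment M = |Σ|/6 = 1669.5833
R_c = M/A = 1669.5833/191.5000 = 8.7185 mm
θ = 315° = 5.497787 rad
V = θ·R_c·A = 5.497787·8.7185·191.5000 = 9179.014 mm³

Volume = 9179.014 mm³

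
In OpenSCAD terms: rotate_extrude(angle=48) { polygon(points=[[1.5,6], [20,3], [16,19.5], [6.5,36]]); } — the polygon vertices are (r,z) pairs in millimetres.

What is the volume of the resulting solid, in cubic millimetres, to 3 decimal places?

Profile (r,z), 4 vertices: (1.5,6) (20,3) (16,19.5) (6.5,36)
edge 0: (1.5,6)→(20,3)  cross = 1.5·3 − 20·6 = -115.5000; (r_i+r_j)·cross = 21.5·-115.5000 = -2483.2500
edge 1: (20,3)→(16,19.5)  cross = 20·19.5 − 16·3 = 342.0000; (r_i+r_j)·cross = 36·342.0000 = 12312.0000
edge 2: (16,19.5)→(6.5,36)  cross = 16·36 − 6.5·19.5 = 449.2500; (r_i+r_j)·cross = 22.5·449.2500 = 10108.1250
edge 3: (6.5,36)→(1.5,6)  cross = 6.5·6 − 1.5·36 = -15.0000; (r_i+r_j)·cross = 8·-15.0000 = -120.0000
Σcross = 660.7500 → A = |Σcross|/2 = 330.3750 mm²
Σ(r_i+r_j)·cross = 19816.8750 → first moment M = |Σ|/6 = 3302.8125
R_c = M/A = 3302.8125/330.3750 = 9.9972 mm
θ = 48° = 0.837758 rad
V = θ·R_c·A = 0.837758·9.9972·330.3750 = 2766.958 mm³

Volume = 2766.958 mm³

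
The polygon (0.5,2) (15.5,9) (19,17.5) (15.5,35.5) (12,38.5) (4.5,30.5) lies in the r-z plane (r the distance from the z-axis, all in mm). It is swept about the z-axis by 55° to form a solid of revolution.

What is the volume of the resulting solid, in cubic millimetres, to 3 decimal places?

Volume = 3966.355 mm³

Profile (r,z), 6 vertices: (0.5,2) (15.5,9) (19,17.5) (15.5,35.5) (12,38.5) (4.5,30.5)
edge 0: (0.5,2)→(15.5,9)  cross = 0.5·9 − 15.5·2 = -26.5000; (r_i+r_j)·cross = 16·-26.5000 = -424.0000
edge 1: (15.5,9)→(19,17.5)  cross = 15.5·17.5 − 19·9 = 100.2500; (r_i+r_j)·cross = 34.5·100.2500 = 3458.6250
edge 2: (19,17.5)→(15.5,35.5)  cross = 19·35.5 − 15.5·17.5 = 403.2500; (r_i+r_j)·cross = 34.5·403.2500 = 13912.1250
edge 3: (15.5,35.5)→(12,38.5)  cross = 15.5·38.5 − 12·35.5 = 170.7500; (r_i+r_j)·cross = 27.5·170.7500 = 4695.6250
edge 4: (12,38.5)→(4.5,30.5)  cross = 12·30.5 − 4.5·38.5 = 192.7500; (r_i+r_j)·cross = 16.5·192.7500 = 3180.3750
edge 5: (4.5,30.5)→(0.5,2)  cross = 4.5·2 − 0.5·30.5 = -6.2500; (r_i+r_j)·cross = 5·-6.2500 = -31.2500
Σcross = 834.2500 → A = |Σcross|/2 = 417.1250 mm²
Σ(r_i+r_j)·cross = 24791.5000 → first moment M = |Σ|/6 = 4131.9167
R_c = M/A = 4131.9167/417.1250 = 9.9057 mm
θ = 55° = 0.959931 rad
V = θ·R_c·A = 0.959931·9.9057·417.1250 = 3966.355 mm³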